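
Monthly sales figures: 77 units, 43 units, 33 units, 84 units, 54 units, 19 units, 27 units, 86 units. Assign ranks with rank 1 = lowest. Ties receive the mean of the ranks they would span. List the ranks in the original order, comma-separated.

6, 4, 3, 7, 5, 1, 2, 8

Sorted (ascending): 19, 27, 33, 43, 54, 77, 84, 86
No ties — each value takes its position as its rank.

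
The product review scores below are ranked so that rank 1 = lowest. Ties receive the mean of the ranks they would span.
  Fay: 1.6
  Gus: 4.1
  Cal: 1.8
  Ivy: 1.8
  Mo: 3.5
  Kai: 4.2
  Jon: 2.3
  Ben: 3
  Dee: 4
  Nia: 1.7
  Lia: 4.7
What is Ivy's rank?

3.5

Sorted (ascending): 1.6, 1.7, 1.8, 1.8, 2.3, 3, 3.5, 4, 4.1, 4.2, 4.7
The 2 values of 1.8 occupy positions 3–4 → average rank (3+4)/2 = 3.5.
Ivy has value 1.8 → rank 3.5.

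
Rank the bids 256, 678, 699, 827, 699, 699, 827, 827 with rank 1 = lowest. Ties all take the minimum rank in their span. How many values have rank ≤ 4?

Sorted (ascending): 256, 678, 699, 699, 699, 827, 827, 827
The 3 values of 699 occupy positions 3–5 → each gets rank 3.
The 3 values of 827 occupy positions 6–8 → each gets rank 6.
Ranks ≤ 4: {1, 2, 3, 3, 3} → 5 values.

5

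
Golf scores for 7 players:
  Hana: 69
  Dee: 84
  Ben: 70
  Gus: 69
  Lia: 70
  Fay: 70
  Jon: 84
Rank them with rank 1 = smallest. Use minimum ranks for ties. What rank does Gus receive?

1

Sorted (ascending): 69, 69, 70, 70, 70, 84, 84
The 2 values of 69 occupy positions 1–2 → each gets rank 1.
The 3 values of 70 occupy positions 3–5 → each gets rank 3.
The 2 values of 84 occupy positions 6–7 → each gets rank 6.
Gus has value 69 → rank 1.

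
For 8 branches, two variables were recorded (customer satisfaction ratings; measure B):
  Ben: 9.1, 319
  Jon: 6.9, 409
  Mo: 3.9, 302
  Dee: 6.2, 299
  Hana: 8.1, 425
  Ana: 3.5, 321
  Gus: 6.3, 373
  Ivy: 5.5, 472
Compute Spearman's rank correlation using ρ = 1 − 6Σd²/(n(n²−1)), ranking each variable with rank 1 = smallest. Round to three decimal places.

Ranks of variable 1: 8, 6, 2, 4, 7, 1, 5, 3
Ranks of variable 2: 3, 6, 2, 1, 7, 4, 5, 8
d = r₁ − r₂: 5, 0, 0, 3, 0, -3, 0, -5
d²: 25, 0, 0, 9, 0, 9, 0, 25; Σd² = 68
ρ = 1 − 6·68/(8·63) = 1 − 408/504 = 0.190

0.190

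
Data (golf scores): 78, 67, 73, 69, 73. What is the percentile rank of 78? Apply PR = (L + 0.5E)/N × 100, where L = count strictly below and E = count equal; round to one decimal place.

90.0

N = 5.
Strictly below 78: 4. Equal to 78: 1.
PR = (4 + 0.5·1)/5 × 100 = 90.0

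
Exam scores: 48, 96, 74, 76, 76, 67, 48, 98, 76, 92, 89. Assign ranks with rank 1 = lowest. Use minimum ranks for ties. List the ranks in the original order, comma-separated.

1, 10, 4, 5, 5, 3, 1, 11, 5, 9, 8

Sorted (ascending): 48, 48, 67, 74, 76, 76, 76, 89, 92, 96, 98
The 2 values of 48 occupy positions 1–2 → each gets rank 1.
The 3 values of 76 occupy positions 5–7 → each gets rank 5.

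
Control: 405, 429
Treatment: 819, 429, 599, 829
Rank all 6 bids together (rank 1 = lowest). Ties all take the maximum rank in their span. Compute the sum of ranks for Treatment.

Sorted (ascending): 405, 429, 429, 599, 819, 829
The 2 values of 429 occupy positions 2–3 → each gets rank 3.
Treatment values → pooled ranks: 819→5, 429→3, 599→4, 829→6
Rank sum = 5 + 3 + 4 + 6 = 18

18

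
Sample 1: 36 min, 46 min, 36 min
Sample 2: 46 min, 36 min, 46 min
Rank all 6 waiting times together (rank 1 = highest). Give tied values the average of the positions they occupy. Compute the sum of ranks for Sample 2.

9

Sorted (descending): 46, 46, 46, 36, 36, 36
The 3 values of 46 occupy positions 1–3 → average rank 2.
The 3 values of 36 occupy positions 4–6 → average rank 5.
Sample 2 values → pooled ranks: 46→2, 36→5, 46→2
Rank sum = 2 + 5 + 2 = 9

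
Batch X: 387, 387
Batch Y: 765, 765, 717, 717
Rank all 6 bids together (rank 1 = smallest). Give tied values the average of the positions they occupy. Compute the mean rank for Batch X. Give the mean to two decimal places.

Sorted (ascending): 387, 387, 717, 717, 765, 765
The 2 values of 387 occupy positions 1–2 → average rank (1+2)/2 = 1.5.
The 2 values of 717 occupy positions 3–4 → average rank (3+4)/2 = 3.5.
The 2 values of 765 occupy positions 5–6 → average rank (5+6)/2 = 5.5.
Batch X values → pooled ranks: 387→1.5, 387→1.5
Mean rank = (1.5 + 1.5) / 2 = 1.50

1.50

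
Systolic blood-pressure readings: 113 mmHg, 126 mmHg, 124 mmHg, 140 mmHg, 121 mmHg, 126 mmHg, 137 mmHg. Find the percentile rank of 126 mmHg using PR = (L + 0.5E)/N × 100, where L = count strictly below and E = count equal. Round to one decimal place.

N = 7.
Strictly below 126: 3. Equal to 126: 2.
PR = (3 + 0.5·2)/7 × 100 = 57.1

57.1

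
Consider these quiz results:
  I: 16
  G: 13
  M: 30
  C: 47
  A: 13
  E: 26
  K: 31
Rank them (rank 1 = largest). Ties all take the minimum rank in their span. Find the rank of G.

6

Sorted (descending): 47, 31, 30, 26, 16, 13, 13
The 2 values of 13 occupy positions 6–7 → each gets rank 6.
G has value 13 → rank 6.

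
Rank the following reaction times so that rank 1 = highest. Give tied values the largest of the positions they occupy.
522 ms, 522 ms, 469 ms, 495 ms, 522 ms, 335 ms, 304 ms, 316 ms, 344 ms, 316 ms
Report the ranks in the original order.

Sorted (descending): 522, 522, 522, 495, 469, 344, 335, 316, 316, 304
The 3 values of 522 occupy positions 1–3 → each gets rank 3.
The 2 values of 316 occupy positions 8–9 → each gets rank 9.

3, 3, 5, 4, 3, 7, 10, 9, 6, 9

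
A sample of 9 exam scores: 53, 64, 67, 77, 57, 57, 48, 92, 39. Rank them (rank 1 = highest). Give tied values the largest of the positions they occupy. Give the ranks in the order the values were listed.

Sorted (descending): 92, 77, 67, 64, 57, 57, 53, 48, 39
The 2 values of 57 occupy positions 5–6 → each gets rank 6.

7, 4, 3, 2, 6, 6, 8, 1, 9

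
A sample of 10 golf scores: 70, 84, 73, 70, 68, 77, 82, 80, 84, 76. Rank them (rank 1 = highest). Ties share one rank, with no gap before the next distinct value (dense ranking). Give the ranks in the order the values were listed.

Sorted (descending): 84, 84, 82, 80, 77, 76, 73, 70, 70, 68
The 2 values of 84 share dense rank 1.
The 2 values of 70 share dense rank 7.
Remaining distinct values take the next consecutive integers.

7, 1, 6, 7, 8, 4, 2, 3, 1, 5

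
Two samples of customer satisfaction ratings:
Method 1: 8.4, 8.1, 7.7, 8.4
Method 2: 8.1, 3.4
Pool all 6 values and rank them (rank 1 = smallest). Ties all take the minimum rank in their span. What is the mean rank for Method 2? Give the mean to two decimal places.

2.00

Sorted (ascending): 3.4, 7.7, 8.1, 8.1, 8.4, 8.4
The 2 values of 8.1 occupy positions 3–4 → each gets rank 3.
The 2 values of 8.4 occupy positions 5–6 → each gets rank 5.
Method 2 values → pooled ranks: 8.1→3, 3.4→1
Mean rank = (3 + 1) / 2 = 2.00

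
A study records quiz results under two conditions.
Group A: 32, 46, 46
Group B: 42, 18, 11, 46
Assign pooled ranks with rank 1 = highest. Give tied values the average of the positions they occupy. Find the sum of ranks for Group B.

19

Sorted (descending): 46, 46, 46, 42, 32, 18, 11
The 3 values of 46 occupy positions 1–3 → average rank 2.
Group B values → pooled ranks: 42→4, 18→6, 11→7, 46→2
Rank sum = 4 + 6 + 7 + 2 = 19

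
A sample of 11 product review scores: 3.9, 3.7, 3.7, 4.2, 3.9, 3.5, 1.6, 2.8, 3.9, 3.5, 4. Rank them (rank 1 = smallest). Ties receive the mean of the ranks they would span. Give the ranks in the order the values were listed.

Sorted (ascending): 1.6, 2.8, 3.5, 3.5, 3.7, 3.7, 3.9, 3.9, 3.9, 4, 4.2
The 2 values of 3.5 occupy positions 3–4 → average rank (3+4)/2 = 3.5.
The 2 values of 3.7 occupy positions 5–6 → average rank (5+6)/2 = 5.5.
The 3 values of 3.9 occupy positions 7–9 → average rank 8.

8, 5.5, 5.5, 11, 8, 3.5, 1, 2, 8, 3.5, 10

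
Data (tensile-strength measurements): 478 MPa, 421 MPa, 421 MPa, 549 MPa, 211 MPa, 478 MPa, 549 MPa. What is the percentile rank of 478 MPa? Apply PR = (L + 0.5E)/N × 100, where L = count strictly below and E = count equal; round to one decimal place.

57.1

N = 7.
Strictly below 478: 3. Equal to 478: 2.
PR = (3 + 0.5·2)/7 × 100 = 57.1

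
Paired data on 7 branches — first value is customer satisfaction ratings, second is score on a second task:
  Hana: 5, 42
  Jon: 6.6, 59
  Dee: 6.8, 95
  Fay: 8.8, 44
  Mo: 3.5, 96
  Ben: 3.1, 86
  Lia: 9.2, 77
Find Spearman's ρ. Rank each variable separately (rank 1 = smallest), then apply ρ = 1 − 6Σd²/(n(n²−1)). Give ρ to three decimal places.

-0.286

Ranks of variable 1: 3, 4, 5, 6, 2, 1, 7
Ranks of variable 2: 1, 3, 6, 2, 7, 5, 4
d = r₁ − r₂: 2, 1, -1, 4, -5, -4, 3
d²: 4, 1, 1, 16, 25, 16, 9; Σd² = 72
ρ = 1 − 6·72/(7·48) = 1 − 432/336 = -0.286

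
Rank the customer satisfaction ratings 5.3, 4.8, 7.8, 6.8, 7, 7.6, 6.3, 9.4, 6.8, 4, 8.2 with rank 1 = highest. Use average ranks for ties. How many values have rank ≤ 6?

Sorted (descending): 9.4, 8.2, 7.8, 7.6, 7, 6.8, 6.8, 6.3, 5.3, 4.8, 4
The 2 values of 6.8 occupy positions 6–7 → average rank (6+7)/2 = 6.5.
Ranks ≤ 6: {1, 2, 3, 4, 5} → 5 values.

5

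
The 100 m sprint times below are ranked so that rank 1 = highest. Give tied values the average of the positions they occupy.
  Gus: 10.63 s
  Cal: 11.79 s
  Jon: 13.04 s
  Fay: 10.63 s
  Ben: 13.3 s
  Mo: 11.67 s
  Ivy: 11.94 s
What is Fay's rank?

Sorted (descending): 13.3, 13.04, 11.94, 11.79, 11.67, 10.63, 10.63
The 2 values of 10.63 occupy positions 6–7 → average rank (6+7)/2 = 6.5.
Fay has value 10.63 s → rank 6.5.

6.5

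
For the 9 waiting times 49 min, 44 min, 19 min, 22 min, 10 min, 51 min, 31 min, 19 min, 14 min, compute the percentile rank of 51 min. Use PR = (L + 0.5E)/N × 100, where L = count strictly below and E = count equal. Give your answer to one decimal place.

94.4

N = 9.
Strictly below 51: 8. Equal to 51: 1.
PR = (8 + 0.5·1)/9 × 100 = 94.4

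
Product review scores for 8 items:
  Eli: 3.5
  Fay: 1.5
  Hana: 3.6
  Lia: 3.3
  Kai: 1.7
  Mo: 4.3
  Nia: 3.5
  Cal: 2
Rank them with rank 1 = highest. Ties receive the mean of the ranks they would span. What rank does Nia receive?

3.5

Sorted (descending): 4.3, 3.6, 3.5, 3.5, 3.3, 2, 1.7, 1.5
The 2 values of 3.5 occupy positions 3–4 → average rank (3+4)/2 = 3.5.
Nia has value 3.5 → rank 3.5.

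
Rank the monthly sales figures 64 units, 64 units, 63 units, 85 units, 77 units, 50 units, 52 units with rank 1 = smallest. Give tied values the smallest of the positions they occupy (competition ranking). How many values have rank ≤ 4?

Sorted (ascending): 50, 52, 63, 64, 64, 77, 85
The 2 values of 64 occupy positions 4–5 → each gets rank 4.
Ranks ≤ 4: {1, 2, 3, 4, 4} → 5 values.

5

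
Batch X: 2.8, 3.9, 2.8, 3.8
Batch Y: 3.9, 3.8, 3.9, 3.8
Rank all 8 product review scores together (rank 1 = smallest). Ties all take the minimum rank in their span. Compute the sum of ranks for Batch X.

Sorted (ascending): 2.8, 2.8, 3.8, 3.8, 3.8, 3.9, 3.9, 3.9
The 2 values of 2.8 occupy positions 1–2 → each gets rank 1.
The 3 values of 3.8 occupy positions 3–5 → each gets rank 3.
The 3 values of 3.9 occupy positions 6–8 → each gets rank 6.
Batch X values → pooled ranks: 2.8→1, 3.9→6, 2.8→1, 3.8→3
Rank sum = 1 + 6 + 1 + 3 = 11

11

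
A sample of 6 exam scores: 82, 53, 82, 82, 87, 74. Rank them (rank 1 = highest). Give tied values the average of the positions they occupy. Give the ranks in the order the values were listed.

3, 6, 3, 3, 1, 5

Sorted (descending): 87, 82, 82, 82, 74, 53
The 3 values of 82 occupy positions 2–4 → average rank 3.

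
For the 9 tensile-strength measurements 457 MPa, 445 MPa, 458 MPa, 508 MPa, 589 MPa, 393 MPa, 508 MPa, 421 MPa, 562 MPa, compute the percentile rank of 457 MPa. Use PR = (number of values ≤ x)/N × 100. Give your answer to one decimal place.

44.4

N = 9.
Strictly below 457: 3. Equal to 457: 1.
PR = 4/9 × 100 = 44.4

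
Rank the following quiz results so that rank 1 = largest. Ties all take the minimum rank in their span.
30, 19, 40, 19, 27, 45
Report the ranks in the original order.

3, 5, 2, 5, 4, 1

Sorted (descending): 45, 40, 30, 27, 19, 19
The 2 values of 19 occupy positions 5–6 → each gets rank 5.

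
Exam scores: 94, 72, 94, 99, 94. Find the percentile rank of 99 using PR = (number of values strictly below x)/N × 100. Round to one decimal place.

80.0

N = 5.
Strictly below 99: 4. Equal to 99: 1.
PR = 4/5 × 100 = 80.0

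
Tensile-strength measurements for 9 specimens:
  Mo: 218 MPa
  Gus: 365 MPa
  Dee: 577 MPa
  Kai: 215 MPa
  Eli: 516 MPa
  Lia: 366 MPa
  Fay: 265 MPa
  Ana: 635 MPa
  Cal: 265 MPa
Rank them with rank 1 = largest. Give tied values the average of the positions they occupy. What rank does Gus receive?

Sorted (descending): 635, 577, 516, 366, 365, 265, 265, 218, 215
The 2 values of 265 occupy positions 6–7 → average rank (6+7)/2 = 6.5.
Gus has value 365 MPa → rank 5.

5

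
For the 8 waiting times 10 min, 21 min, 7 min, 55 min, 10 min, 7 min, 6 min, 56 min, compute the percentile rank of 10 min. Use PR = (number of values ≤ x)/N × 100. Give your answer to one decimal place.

N = 8.
Strictly below 10: 3. Equal to 10: 2.
PR = 5/8 × 100 = 62.5

62.5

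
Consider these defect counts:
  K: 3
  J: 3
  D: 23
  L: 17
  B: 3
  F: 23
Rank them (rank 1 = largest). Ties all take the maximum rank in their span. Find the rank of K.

6

Sorted (descending): 23, 23, 17, 3, 3, 3
The 2 values of 23 occupy positions 1–2 → each gets rank 2.
The 3 values of 3 occupy positions 4–6 → each gets rank 6.
K has value 3 → rank 6.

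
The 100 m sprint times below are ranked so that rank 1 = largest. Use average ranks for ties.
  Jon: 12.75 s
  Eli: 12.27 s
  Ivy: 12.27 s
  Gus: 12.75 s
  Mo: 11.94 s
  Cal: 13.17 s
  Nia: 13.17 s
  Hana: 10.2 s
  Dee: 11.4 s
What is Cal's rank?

1.5

Sorted (descending): 13.17, 13.17, 12.75, 12.75, 12.27, 12.27, 11.94, 11.4, 10.2
The 2 values of 13.17 occupy positions 1–2 → average rank (1+2)/2 = 1.5.
The 2 values of 12.75 occupy positions 3–4 → average rank (3+4)/2 = 3.5.
The 2 values of 12.27 occupy positions 5–6 → average rank (5+6)/2 = 5.5.
Cal has value 13.17 s → rank 1.5.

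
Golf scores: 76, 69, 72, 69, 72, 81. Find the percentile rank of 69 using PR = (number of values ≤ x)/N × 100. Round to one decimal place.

N = 6.
Strictly below 69: 0. Equal to 69: 2.
PR = 2/6 × 100 = 33.3

33.3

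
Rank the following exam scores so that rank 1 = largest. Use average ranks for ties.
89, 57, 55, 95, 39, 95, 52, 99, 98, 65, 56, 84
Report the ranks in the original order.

Sorted (descending): 99, 98, 95, 95, 89, 84, 65, 57, 56, 55, 52, 39
The 2 values of 95 occupy positions 3–4 → average rank (3+4)/2 = 3.5.

5, 8, 10, 3.5, 12, 3.5, 11, 1, 2, 7, 9, 6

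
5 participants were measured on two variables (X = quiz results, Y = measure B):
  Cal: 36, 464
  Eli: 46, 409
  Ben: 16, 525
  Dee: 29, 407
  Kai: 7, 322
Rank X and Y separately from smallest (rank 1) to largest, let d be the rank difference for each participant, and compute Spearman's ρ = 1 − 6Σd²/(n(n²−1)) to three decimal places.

0.300

Ranks of variable 1: 4, 5, 2, 3, 1
Ranks of variable 2: 4, 3, 5, 2, 1
d = r₁ − r₂: 0, 2, -3, 1, 0
d²: 0, 4, 9, 1, 0; Σd² = 14
ρ = 1 − 6·14/(5·24) = 1 − 84/120 = 0.300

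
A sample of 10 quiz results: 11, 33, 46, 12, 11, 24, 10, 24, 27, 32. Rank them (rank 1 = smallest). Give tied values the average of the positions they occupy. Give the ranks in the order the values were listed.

Sorted (ascending): 10, 11, 11, 12, 24, 24, 27, 32, 33, 46
The 2 values of 11 occupy positions 2–3 → average rank (2+3)/2 = 2.5.
The 2 values of 24 occupy positions 5–6 → average rank (5+6)/2 = 5.5.

2.5, 9, 10, 4, 2.5, 5.5, 1, 5.5, 7, 8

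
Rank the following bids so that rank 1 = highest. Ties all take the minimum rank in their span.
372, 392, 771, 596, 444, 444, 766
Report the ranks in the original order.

Sorted (descending): 771, 766, 596, 444, 444, 392, 372
The 2 values of 444 occupy positions 4–5 → each gets rank 4.

7, 6, 1, 3, 4, 4, 2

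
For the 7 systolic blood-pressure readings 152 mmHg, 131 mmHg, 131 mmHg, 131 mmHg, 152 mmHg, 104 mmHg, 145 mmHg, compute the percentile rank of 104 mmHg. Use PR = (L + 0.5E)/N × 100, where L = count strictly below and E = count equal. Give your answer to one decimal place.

7.1

N = 7.
Strictly below 104: 0. Equal to 104: 1.
PR = (0 + 0.5·1)/7 × 100 = 7.1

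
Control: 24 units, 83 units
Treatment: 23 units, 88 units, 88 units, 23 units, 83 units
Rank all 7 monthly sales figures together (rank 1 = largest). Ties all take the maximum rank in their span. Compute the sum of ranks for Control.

9

Sorted (descending): 88, 88, 83, 83, 24, 23, 23
The 2 values of 88 occupy positions 1–2 → each gets rank 2.
The 2 values of 83 occupy positions 3–4 → each gets rank 4.
The 2 values of 23 occupy positions 6–7 → each gets rank 7.
Control values → pooled ranks: 24→5, 83→4
Rank sum = 5 + 4 = 9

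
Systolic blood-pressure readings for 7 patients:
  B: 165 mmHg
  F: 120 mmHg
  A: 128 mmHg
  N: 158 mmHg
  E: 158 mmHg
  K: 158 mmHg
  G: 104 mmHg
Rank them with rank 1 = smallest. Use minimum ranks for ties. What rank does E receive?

4

Sorted (ascending): 104, 120, 128, 158, 158, 158, 165
The 3 values of 158 occupy positions 4–6 → each gets rank 4.
E has value 158 mmHg → rank 4.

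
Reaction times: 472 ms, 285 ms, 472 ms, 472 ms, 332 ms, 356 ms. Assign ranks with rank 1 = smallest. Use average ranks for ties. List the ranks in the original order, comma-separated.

Sorted (ascending): 285, 332, 356, 472, 472, 472
The 3 values of 472 occupy positions 4–6 → average rank 5.

5, 1, 5, 5, 2, 3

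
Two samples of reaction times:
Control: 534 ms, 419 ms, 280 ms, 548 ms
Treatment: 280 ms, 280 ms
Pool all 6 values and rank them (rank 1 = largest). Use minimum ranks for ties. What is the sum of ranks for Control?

Sorted (descending): 548, 534, 419, 280, 280, 280
The 3 values of 280 occupy positions 4–6 → each gets rank 4.
Control values → pooled ranks: 534→2, 419→3, 280→4, 548→1
Rank sum = 2 + 3 + 4 + 1 = 10

10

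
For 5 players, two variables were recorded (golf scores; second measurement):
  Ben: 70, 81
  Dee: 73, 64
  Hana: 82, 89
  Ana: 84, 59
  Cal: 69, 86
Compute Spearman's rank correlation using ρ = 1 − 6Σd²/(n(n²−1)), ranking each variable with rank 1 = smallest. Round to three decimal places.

Ranks of variable 1: 2, 3, 4, 5, 1
Ranks of variable 2: 3, 2, 5, 1, 4
d = r₁ − r₂: -1, 1, -1, 4, -3
d²: 1, 1, 1, 16, 9; Σd² = 28
ρ = 1 − 6·28/(5·24) = 1 − 168/120 = -0.400

-0.400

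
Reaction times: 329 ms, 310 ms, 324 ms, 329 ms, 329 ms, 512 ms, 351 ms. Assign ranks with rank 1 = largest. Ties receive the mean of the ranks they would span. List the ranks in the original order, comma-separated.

Sorted (descending): 512, 351, 329, 329, 329, 324, 310
The 3 values of 329 occupy positions 3–5 → average rank 4.

4, 7, 6, 4, 4, 1, 2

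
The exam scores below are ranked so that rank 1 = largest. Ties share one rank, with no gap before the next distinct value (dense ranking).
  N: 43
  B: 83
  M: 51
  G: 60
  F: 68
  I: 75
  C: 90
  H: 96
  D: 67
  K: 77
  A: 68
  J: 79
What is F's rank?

Sorted (descending): 96, 90, 83, 79, 77, 75, 68, 68, 67, 60, 51, 43
The 2 values of 68 share dense rank 7.
Remaining distinct values take the next consecutive integers.
F has value 68 → rank 7.

7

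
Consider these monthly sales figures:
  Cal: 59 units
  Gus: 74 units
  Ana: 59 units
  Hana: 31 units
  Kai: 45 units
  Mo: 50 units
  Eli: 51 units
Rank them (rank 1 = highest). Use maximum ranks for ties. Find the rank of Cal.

Sorted (descending): 74, 59, 59, 51, 50, 45, 31
The 2 values of 59 occupy positions 2–3 → each gets rank 3.
Cal has value 59 units → rank 3.

3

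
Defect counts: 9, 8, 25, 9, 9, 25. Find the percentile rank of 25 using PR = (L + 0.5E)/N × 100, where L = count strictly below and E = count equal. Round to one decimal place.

N = 6.
Strictly below 25: 4. Equal to 25: 2.
PR = (4 + 0.5·2)/6 × 100 = 83.3

83.3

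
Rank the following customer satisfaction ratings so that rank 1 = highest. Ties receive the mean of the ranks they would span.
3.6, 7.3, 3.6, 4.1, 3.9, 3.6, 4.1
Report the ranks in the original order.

Sorted (descending): 7.3, 4.1, 4.1, 3.9, 3.6, 3.6, 3.6
The 2 values of 4.1 occupy positions 2–3 → average rank (2+3)/2 = 2.5.
The 3 values of 3.6 occupy positions 5–7 → average rank 6.

6, 1, 6, 2.5, 4, 6, 2.5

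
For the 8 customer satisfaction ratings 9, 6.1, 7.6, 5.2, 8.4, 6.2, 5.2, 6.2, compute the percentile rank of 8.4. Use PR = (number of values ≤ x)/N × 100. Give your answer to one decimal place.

87.5

N = 8.
Strictly below 8.4: 6. Equal to 8.4: 1.
PR = 7/8 × 100 = 87.5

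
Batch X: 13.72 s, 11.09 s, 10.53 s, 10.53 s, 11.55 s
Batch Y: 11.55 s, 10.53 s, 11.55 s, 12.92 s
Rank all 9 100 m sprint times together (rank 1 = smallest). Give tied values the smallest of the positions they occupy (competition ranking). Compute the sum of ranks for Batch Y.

Sorted (ascending): 10.53, 10.53, 10.53, 11.09, 11.55, 11.55, 11.55, 12.92, 13.72
The 3 values of 10.53 occupy positions 1–3 → each gets rank 1.
The 3 values of 11.55 occupy positions 5–7 → each gets rank 5.
Batch Y values → pooled ranks: 11.55→5, 10.53→1, 11.55→5, 12.92→8
Rank sum = 5 + 1 + 5 + 8 = 19

19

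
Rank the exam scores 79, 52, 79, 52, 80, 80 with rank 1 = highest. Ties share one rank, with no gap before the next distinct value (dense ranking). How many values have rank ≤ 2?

4

Sorted (descending): 80, 80, 79, 79, 52, 52
The 2 values of 80 share dense rank 1.
The 2 values of 79 share dense rank 2.
The 2 values of 52 share dense rank 3.
Ranks ≤ 2: {1, 1, 2, 2} → 4 values.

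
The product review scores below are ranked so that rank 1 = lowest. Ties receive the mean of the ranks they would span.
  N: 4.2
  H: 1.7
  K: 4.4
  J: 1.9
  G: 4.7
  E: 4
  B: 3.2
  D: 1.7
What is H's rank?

Sorted (ascending): 1.7, 1.7, 1.9, 3.2, 4, 4.2, 4.4, 4.7
The 2 values of 1.7 occupy positions 1–2 → average rank (1+2)/2 = 1.5.
H has value 1.7 → rank 1.5.

1.5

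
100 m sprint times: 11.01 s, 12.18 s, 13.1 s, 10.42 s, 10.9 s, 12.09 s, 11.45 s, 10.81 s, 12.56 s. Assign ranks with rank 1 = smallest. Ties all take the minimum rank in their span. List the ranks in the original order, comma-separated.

Sorted (ascending): 10.42, 10.81, 10.9, 11.01, 11.45, 12.09, 12.18, 12.56, 13.1
No ties — each value takes its position as its rank.

4, 7, 9, 1, 3, 6, 5, 2, 8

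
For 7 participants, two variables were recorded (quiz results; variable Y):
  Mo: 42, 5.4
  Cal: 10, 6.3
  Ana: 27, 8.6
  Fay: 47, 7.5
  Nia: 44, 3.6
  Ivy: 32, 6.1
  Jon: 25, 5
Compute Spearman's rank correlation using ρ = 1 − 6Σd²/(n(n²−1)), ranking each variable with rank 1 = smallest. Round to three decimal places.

Ranks of variable 1: 5, 1, 3, 7, 6, 4, 2
Ranks of variable 2: 3, 5, 7, 6, 1, 4, 2
d = r₁ − r₂: 2, -4, -4, 1, 5, 0, 0
d²: 4, 16, 16, 1, 25, 0, 0; Σd² = 62
ρ = 1 − 6·62/(7·48) = 1 − 372/336 = -0.107

-0.107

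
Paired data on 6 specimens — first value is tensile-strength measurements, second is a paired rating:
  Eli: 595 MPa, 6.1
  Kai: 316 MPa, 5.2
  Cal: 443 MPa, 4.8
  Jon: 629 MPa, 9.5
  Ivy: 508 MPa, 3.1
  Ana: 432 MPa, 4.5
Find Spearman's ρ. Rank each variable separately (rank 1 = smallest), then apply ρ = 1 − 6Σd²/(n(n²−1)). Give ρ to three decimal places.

0.486

Ranks of variable 1: 5, 1, 3, 6, 4, 2
Ranks of variable 2: 5, 4, 3, 6, 1, 2
d = r₁ − r₂: 0, -3, 0, 0, 3, 0
d²: 0, 9, 0, 0, 9, 0; Σd² = 18
ρ = 1 − 6·18/(6·35) = 1 − 108/210 = 0.486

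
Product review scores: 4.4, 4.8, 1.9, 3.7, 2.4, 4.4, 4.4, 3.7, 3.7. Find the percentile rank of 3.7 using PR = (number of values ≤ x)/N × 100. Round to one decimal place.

N = 9.
Strictly below 3.7: 2. Equal to 3.7: 3.
PR = 5/9 × 100 = 55.6

55.6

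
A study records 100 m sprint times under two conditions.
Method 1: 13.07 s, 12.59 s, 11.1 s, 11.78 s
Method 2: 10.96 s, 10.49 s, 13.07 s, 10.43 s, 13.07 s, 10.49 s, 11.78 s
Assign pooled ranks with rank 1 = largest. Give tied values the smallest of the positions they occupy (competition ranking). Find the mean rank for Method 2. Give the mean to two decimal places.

Sorted (descending): 13.07, 13.07, 13.07, 12.59, 11.78, 11.78, 11.1, 10.96, 10.49, 10.49, 10.43
The 3 values of 13.07 occupy positions 1–3 → each gets rank 1.
The 2 values of 11.78 occupy positions 5–6 → each gets rank 5.
The 2 values of 10.49 occupy positions 9–10 → each gets rank 9.
Method 2 values → pooled ranks: 10.96→8, 10.49→9, 13.07→1, 10.43→11, 13.07→1, 10.49→9, 11.78→5
Mean rank = (8 + 9 + 1 + 11 + 1 + 9 + 5) / 7 = 6.29

6.29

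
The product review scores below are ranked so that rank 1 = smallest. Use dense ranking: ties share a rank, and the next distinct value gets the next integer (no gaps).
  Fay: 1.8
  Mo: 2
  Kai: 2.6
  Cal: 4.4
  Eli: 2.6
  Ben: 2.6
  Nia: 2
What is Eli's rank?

Sorted (ascending): 1.8, 2, 2, 2.6, 2.6, 2.6, 4.4
The 2 values of 2 share dense rank 2.
The 3 values of 2.6 share dense rank 3.
Remaining distinct values take the next consecutive integers.
Eli has value 2.6 → rank 3.

3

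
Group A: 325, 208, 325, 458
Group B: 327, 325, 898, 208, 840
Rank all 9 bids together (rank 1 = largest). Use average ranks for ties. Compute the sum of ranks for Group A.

Sorted (descending): 898, 840, 458, 327, 325, 325, 325, 208, 208
The 3 values of 325 occupy positions 5–7 → average rank 6.
The 2 values of 208 occupy positions 8–9 → average rank (8+9)/2 = 8.5.
Group A values → pooled ranks: 325→6, 208→8.5, 325→6, 458→3
Rank sum = 6 + 8.5 + 6 + 3 = 23.5

23.5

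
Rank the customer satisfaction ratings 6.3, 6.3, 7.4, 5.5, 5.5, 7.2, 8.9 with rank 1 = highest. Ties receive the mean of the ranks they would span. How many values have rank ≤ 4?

Sorted (descending): 8.9, 7.4, 7.2, 6.3, 6.3, 5.5, 5.5
The 2 values of 6.3 occupy positions 4–5 → average rank (4+5)/2 = 4.5.
The 2 values of 5.5 occupy positions 6–7 → average rank (6+7)/2 = 6.5.
Ranks ≤ 4: {1, 2, 3} → 3 values.

3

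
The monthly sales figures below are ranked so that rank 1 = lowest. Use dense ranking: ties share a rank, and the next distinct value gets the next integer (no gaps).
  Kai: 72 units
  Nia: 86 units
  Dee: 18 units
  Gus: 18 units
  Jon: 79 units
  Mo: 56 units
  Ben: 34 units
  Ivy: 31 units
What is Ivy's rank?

2

Sorted (ascending): 18, 18, 31, 34, 56, 72, 79, 86
The 2 values of 18 share dense rank 1.
Remaining distinct values take the next consecutive integers.
Ivy has value 31 units → rank 2.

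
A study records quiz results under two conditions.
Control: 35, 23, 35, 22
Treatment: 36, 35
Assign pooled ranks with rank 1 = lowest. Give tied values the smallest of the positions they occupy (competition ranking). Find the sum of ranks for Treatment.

Sorted (ascending): 22, 23, 35, 35, 35, 36
The 3 values of 35 occupy positions 3–5 → each gets rank 3.
Treatment values → pooled ranks: 36→6, 35→3
Rank sum = 6 + 3 = 9

9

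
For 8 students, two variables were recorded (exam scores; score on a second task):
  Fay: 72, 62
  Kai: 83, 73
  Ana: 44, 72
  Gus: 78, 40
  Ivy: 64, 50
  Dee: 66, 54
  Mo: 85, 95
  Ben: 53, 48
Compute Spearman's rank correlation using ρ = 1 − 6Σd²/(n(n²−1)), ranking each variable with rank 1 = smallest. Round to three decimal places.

Ranks of variable 1: 5, 7, 1, 6, 3, 4, 8, 2
Ranks of variable 2: 5, 7, 6, 1, 3, 4, 8, 2
d = r₁ − r₂: 0, 0, -5, 5, 0, 0, 0, 0
d²: 0, 0, 25, 25, 0, 0, 0, 0; Σd² = 50
ρ = 1 − 6·50/(8·63) = 1 − 300/504 = 0.405

0.405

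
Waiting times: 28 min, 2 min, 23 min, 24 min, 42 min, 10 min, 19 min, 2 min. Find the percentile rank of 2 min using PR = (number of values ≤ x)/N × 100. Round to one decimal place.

25.0

N = 8.
Strictly below 2: 0. Equal to 2: 2.
PR = 2/8 × 100 = 25.0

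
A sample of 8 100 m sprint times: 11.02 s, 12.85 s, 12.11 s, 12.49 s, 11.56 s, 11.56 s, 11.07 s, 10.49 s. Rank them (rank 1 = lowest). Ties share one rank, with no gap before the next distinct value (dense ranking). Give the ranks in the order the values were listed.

2, 7, 5, 6, 4, 4, 3, 1

Sorted (ascending): 10.49, 11.02, 11.07, 11.56, 11.56, 12.11, 12.49, 12.85
The 2 values of 11.56 share dense rank 4.
Remaining distinct values take the next consecutive integers.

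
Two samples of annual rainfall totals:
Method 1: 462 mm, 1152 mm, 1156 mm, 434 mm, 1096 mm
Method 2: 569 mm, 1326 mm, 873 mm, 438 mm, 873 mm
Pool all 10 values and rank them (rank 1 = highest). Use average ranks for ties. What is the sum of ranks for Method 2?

28

Sorted (descending): 1326, 1156, 1152, 1096, 873, 873, 569, 462, 438, 434
The 2 values of 873 occupy positions 5–6 → average rank (5+6)/2 = 5.5.
Method 2 values → pooled ranks: 569→7, 1326→1, 873→5.5, 438→9, 873→5.5
Rank sum = 7 + 1 + 5.5 + 9 + 5.5 = 28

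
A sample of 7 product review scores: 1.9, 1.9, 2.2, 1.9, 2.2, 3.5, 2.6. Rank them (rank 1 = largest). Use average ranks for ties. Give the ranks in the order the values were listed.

6, 6, 3.5, 6, 3.5, 1, 2

Sorted (descending): 3.5, 2.6, 2.2, 2.2, 1.9, 1.9, 1.9
The 2 values of 2.2 occupy positions 3–4 → average rank (3+4)/2 = 3.5.
The 3 values of 1.9 occupy positions 5–7 → average rank 6.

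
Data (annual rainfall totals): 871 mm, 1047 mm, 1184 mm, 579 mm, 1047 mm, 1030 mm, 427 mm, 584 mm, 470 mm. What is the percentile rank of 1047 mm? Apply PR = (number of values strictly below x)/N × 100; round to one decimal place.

66.7

N = 9.
Strictly below 1047: 6. Equal to 1047: 2.
PR = 6/9 × 100 = 66.7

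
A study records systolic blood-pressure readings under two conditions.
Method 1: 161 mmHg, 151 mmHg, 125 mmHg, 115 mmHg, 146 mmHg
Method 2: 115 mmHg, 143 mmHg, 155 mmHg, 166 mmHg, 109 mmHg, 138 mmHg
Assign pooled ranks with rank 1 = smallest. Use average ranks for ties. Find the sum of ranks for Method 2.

Sorted (ascending): 109, 115, 115, 125, 138, 143, 146, 151, 155, 161, 166
The 2 values of 115 occupy positions 2–3 → average rank (2+3)/2 = 2.5.
Method 2 values → pooled ranks: 115→2.5, 143→6, 155→9, 166→11, 109→1, 138→5
Rank sum = 2.5 + 6 + 9 + 11 + 1 + 5 = 34.5

34.5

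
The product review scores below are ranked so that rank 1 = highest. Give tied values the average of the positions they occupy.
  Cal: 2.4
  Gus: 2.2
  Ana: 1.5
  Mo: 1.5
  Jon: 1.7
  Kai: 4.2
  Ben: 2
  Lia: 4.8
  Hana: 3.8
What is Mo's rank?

8.5

Sorted (descending): 4.8, 4.2, 3.8, 2.4, 2.2, 2, 1.7, 1.5, 1.5
The 2 values of 1.5 occupy positions 8–9 → average rank (8+9)/2 = 8.5.
Mo has value 1.5 → rank 8.5.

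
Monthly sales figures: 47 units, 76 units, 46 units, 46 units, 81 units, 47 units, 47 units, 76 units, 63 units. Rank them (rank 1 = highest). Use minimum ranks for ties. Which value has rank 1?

Sorted (descending): 81, 76, 76, 63, 47, 47, 47, 46, 46
The 2 values of 76 occupy positions 2–3 → each gets rank 2.
The 3 values of 47 occupy positions 5–7 → each gets rank 5.
The 2 values of 46 occupy positions 8–9 → each gets rank 8.
Rank 1 → value 81.

81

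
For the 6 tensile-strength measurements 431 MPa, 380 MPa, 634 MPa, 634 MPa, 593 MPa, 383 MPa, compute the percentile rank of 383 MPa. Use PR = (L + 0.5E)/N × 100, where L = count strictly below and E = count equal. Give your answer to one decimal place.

N = 6.
Strictly below 383: 1. Equal to 383: 1.
PR = (1 + 0.5·1)/6 × 100 = 25.0

25.0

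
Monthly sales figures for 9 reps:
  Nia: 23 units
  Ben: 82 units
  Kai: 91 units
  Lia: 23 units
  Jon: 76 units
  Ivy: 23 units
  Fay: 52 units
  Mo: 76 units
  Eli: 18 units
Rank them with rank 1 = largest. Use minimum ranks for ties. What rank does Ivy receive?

6

Sorted (descending): 91, 82, 76, 76, 52, 23, 23, 23, 18
The 2 values of 76 occupy positions 3–4 → each gets rank 3.
The 3 values of 23 occupy positions 6–8 → each gets rank 6.
Ivy has value 23 units → rank 6.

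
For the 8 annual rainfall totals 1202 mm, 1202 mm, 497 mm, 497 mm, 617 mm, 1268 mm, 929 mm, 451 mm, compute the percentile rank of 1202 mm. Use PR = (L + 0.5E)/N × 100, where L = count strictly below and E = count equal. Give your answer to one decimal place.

75.0

N = 8.
Strictly below 1202: 5. Equal to 1202: 2.
PR = (5 + 0.5·2)/8 × 100 = 75.0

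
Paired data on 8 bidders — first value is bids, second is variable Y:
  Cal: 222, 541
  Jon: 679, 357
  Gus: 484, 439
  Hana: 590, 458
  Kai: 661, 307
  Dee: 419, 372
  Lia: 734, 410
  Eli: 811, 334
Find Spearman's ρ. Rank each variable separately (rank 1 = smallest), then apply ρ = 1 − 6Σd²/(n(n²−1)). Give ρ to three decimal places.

-0.619

Ranks of variable 1: 1, 6, 3, 4, 5, 2, 7, 8
Ranks of variable 2: 8, 3, 6, 7, 1, 4, 5, 2
d = r₁ − r₂: -7, 3, -3, -3, 4, -2, 2, 6
d²: 49, 9, 9, 9, 16, 4, 4, 36; Σd² = 136
ρ = 1 − 6·136/(8·63) = 1 − 816/504 = -0.619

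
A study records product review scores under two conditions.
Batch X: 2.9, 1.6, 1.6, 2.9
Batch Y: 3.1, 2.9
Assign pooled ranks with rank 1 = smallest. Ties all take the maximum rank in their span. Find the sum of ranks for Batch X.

Sorted (ascending): 1.6, 1.6, 2.9, 2.9, 2.9, 3.1
The 2 values of 1.6 occupy positions 1–2 → each gets rank 2.
The 3 values of 2.9 occupy positions 3–5 → each gets rank 5.
Batch X values → pooled ranks: 2.9→5, 1.6→2, 1.6→2, 2.9→5
Rank sum = 5 + 2 + 2 + 5 = 14

14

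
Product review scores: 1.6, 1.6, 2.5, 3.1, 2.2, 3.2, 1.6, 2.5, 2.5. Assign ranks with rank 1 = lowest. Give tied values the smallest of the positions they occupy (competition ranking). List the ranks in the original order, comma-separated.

Sorted (ascending): 1.6, 1.6, 1.6, 2.2, 2.5, 2.5, 2.5, 3.1, 3.2
The 3 values of 1.6 occupy positions 1–3 → each gets rank 1.
The 3 values of 2.5 occupy positions 5–7 → each gets rank 5.

1, 1, 5, 8, 4, 9, 1, 5, 5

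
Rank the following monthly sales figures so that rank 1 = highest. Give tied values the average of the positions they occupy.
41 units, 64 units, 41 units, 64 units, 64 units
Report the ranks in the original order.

Sorted (descending): 64, 64, 64, 41, 41
The 3 values of 64 occupy positions 1–3 → average rank 2.
The 2 values of 41 occupy positions 4–5 → average rank (4+5)/2 = 4.5.

4.5, 2, 4.5, 2, 2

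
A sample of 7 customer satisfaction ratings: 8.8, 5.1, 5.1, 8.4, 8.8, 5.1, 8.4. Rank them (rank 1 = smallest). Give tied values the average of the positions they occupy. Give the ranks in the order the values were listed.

Sorted (ascending): 5.1, 5.1, 5.1, 8.4, 8.4, 8.8, 8.8
The 3 values of 5.1 occupy positions 1–3 → average rank 2.
The 2 values of 8.4 occupy positions 4–5 → average rank (4+5)/2 = 4.5.
The 2 values of 8.8 occupy positions 6–7 → average rank (6+7)/2 = 6.5.

6.5, 2, 2, 4.5, 6.5, 2, 4.5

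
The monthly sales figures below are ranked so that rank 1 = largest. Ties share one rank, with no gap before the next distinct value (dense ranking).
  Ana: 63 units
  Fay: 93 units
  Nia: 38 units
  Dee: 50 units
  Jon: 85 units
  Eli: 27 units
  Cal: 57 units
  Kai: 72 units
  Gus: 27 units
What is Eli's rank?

8

Sorted (descending): 93, 85, 72, 63, 57, 50, 38, 27, 27
The 2 values of 27 share dense rank 8.
Remaining distinct values take the next consecutive integers.
Eli has value 27 units → rank 8.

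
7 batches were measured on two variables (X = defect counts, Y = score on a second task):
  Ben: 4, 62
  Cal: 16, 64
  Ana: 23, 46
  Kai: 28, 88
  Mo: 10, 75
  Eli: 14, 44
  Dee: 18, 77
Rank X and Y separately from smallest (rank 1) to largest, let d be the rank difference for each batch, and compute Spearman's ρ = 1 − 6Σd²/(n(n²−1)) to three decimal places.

Ranks of variable 1: 1, 4, 6, 7, 2, 3, 5
Ranks of variable 2: 3, 4, 2, 7, 5, 1, 6
d = r₁ − r₂: -2, 0, 4, 0, -3, 2, -1
d²: 4, 0, 16, 0, 9, 4, 1; Σd² = 34
ρ = 1 − 6·34/(7·48) = 1 − 204/336 = 0.393

0.393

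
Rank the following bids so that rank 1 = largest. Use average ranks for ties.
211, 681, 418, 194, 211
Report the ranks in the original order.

Sorted (descending): 681, 418, 211, 211, 194
The 2 values of 211 occupy positions 3–4 → average rank (3+4)/2 = 3.5.

3.5, 1, 2, 5, 3.5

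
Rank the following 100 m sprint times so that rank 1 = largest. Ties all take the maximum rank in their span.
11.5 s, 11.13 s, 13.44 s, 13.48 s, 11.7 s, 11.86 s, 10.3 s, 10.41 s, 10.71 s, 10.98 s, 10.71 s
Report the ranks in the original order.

Sorted (descending): 13.48, 13.44, 11.86, 11.7, 11.5, 11.13, 10.98, 10.71, 10.71, 10.41, 10.3
The 2 values of 10.71 occupy positions 8–9 → each gets rank 9.

5, 6, 2, 1, 4, 3, 11, 10, 9, 7, 9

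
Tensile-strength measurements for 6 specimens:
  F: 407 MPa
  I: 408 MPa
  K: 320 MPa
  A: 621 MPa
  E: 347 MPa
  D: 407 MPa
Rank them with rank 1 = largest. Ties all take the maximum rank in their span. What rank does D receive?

4

Sorted (descending): 621, 408, 407, 407, 347, 320
The 2 values of 407 occupy positions 3–4 → each gets rank 4.
D has value 407 MPa → rank 4.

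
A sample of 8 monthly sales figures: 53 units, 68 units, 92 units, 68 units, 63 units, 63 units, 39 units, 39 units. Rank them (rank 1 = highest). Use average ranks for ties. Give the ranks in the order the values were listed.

6, 2.5, 1, 2.5, 4.5, 4.5, 7.5, 7.5

Sorted (descending): 92, 68, 68, 63, 63, 53, 39, 39
The 2 values of 68 occupy positions 2–3 → average rank (2+3)/2 = 2.5.
The 2 values of 63 occupy positions 4–5 → average rank (4+5)/2 = 4.5.
The 2 values of 39 occupy positions 7–8 → average rank (7+8)/2 = 7.5.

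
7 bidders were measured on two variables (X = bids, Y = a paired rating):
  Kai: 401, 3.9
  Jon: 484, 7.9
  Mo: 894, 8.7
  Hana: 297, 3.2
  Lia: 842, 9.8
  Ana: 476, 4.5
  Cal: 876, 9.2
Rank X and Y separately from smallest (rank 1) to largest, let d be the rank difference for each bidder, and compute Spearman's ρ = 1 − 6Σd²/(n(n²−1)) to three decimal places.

Ranks of variable 1: 2, 4, 7, 1, 5, 3, 6
Ranks of variable 2: 2, 4, 5, 1, 7, 3, 6
d = r₁ − r₂: 0, 0, 2, 0, -2, 0, 0
d²: 0, 0, 4, 0, 4, 0, 0; Σd² = 8
ρ = 1 − 6·8/(7·48) = 1 − 48/336 = 0.857

0.857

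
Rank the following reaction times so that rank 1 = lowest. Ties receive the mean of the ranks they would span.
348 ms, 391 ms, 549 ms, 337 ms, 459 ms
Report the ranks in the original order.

Sorted (ascending): 337, 348, 391, 459, 549
No ties — each value takes its position as its rank.

2, 3, 5, 1, 4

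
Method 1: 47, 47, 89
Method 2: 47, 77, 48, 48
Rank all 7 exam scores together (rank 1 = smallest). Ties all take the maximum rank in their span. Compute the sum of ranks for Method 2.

19

Sorted (ascending): 47, 47, 47, 48, 48, 77, 89
The 3 values of 47 occupy positions 1–3 → each gets rank 3.
The 2 values of 48 occupy positions 4–5 → each gets rank 5.
Method 2 values → pooled ranks: 47→3, 77→6, 48→5, 48→5
Rank sum = 3 + 6 + 5 + 5 = 19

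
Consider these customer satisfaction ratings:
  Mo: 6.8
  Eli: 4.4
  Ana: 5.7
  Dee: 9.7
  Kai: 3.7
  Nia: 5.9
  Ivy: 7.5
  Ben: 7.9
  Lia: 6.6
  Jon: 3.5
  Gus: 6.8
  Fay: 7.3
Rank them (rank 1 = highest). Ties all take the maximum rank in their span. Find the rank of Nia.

Sorted (descending): 9.7, 7.9, 7.5, 7.3, 6.8, 6.8, 6.6, 5.9, 5.7, 4.4, 3.7, 3.5
The 2 values of 6.8 occupy positions 5–6 → each gets rank 6.
Nia has value 5.9 → rank 8.

8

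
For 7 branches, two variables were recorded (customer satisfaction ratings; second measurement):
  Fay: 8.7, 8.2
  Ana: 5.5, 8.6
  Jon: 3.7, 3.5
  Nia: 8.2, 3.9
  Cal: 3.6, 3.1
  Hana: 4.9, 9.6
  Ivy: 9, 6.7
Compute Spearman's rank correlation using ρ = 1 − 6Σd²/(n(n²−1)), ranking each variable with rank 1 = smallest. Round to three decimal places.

Ranks of variable 1: 6, 4, 2, 5, 1, 3, 7
Ranks of variable 2: 5, 6, 2, 3, 1, 7, 4
d = r₁ − r₂: 1, -2, 0, 2, 0, -4, 3
d²: 1, 4, 0, 4, 0, 16, 9; Σd² = 34
ρ = 1 − 6·34/(7·48) = 1 − 204/336 = 0.393

0.393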